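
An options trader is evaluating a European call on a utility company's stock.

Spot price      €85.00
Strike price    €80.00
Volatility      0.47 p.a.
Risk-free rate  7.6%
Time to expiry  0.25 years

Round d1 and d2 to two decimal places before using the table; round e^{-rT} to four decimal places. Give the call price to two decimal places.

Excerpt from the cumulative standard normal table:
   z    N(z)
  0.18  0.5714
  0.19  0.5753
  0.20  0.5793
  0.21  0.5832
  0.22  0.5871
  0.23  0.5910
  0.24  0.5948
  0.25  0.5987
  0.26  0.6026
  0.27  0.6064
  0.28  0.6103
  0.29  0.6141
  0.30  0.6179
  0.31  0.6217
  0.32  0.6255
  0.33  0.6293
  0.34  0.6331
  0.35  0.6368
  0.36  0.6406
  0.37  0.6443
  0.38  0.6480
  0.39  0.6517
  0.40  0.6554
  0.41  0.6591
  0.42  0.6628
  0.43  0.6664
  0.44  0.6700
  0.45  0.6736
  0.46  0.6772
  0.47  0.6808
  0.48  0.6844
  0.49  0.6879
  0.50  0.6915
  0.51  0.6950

€11.48

σ√T = 0.47 × 0.5000 = 0.2350
d₁ = [ln(85/80) + (0.076 + 0.47²/2)·0.25] / 0.2350 = [0.0606 + 0.0466] / 0.2350 = 0.4563 ⇒ 0.46
d₂ = d₁ − σ√T = 0.4563 − 0.2350 = 0.2213 ⇒ 0.22
e^(−rT) = e^(−0.076·0.25) = 0.9812
C = 85·N(0.46) − 80·0.9812·N(0.22) = 85·0.6772 − 80·0.9812·0.5871 = 57.5620 − 46.0850 = 11.4770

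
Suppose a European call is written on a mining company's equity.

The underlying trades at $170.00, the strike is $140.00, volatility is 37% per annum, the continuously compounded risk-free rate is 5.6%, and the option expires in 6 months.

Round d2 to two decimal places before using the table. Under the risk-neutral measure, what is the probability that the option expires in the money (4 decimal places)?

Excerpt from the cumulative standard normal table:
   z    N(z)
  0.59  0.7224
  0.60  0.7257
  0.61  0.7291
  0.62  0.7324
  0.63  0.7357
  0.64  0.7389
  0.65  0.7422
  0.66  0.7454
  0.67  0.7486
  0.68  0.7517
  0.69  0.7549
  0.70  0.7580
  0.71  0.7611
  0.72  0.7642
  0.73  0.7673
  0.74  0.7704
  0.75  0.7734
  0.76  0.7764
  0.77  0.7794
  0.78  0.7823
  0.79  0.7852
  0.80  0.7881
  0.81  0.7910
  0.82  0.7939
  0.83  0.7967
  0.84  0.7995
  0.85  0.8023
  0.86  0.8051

0.7642

σ√T = 0.37·√0.5 = 0.2616
d₁ = [ln(170/140) + (0.056 + 0.37²/2)·0.5] / 0.2616 = [0.1942 + 0.0622] / 0.2616 = 0.9799 ⇒ 0.98
d₂ = d₁ − σ√T = 0.9799 − 0.2616 = 0.7183 ⇒ 0.72
Risk-neutral Pr[S_T > K] = N(d₂) = N(0.72) = 0.7642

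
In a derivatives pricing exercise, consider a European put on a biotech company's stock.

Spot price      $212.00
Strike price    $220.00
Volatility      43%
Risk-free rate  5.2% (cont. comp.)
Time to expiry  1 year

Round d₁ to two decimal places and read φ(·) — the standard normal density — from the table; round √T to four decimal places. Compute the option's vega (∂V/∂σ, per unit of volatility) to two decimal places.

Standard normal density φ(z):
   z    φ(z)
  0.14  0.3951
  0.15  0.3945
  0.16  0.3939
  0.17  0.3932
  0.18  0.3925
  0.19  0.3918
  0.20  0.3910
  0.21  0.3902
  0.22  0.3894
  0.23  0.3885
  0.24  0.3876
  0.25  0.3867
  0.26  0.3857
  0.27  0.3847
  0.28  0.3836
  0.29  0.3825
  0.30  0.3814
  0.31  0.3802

σ√T = 0.43·√1 = 0.4300
d₁ = [ln(212/220) + (0.052 + ½·0.43²)·1] / (σ√T) = (-0.0370 + 0.1444) / 0.4300 = 0.2498 → 0.25
√T = √1 = 1.0000
φ(d₁) = φ(0.25) = 0.3867
vega = S·φ(d₁)·√T = 212·0.3867·1.0000 = 81.9804

81.98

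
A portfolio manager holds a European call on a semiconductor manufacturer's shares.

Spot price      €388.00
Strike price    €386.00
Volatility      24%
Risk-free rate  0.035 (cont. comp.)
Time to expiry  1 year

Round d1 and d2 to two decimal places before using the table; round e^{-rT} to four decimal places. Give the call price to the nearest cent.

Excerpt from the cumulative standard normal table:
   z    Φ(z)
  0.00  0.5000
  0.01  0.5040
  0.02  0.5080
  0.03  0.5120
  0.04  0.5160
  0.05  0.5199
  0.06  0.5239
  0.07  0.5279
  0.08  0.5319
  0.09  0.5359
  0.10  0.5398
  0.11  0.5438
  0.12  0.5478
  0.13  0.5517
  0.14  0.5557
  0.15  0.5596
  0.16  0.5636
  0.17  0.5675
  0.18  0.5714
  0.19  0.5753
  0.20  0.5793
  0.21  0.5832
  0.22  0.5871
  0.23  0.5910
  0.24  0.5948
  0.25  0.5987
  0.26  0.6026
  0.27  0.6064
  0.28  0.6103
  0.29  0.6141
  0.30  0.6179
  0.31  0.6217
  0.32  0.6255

€44.49

σ√T = 0.24 × 1.0000 = 0.2400
ln(S/K) + (r + σ²/2)T = ln(388/386) + (0.035 + 0.24²/2)·1 = 0.0052 + 0.0638 = 0.0690
d₁ = 0.0690 / 0.2400 = 0.2874 which rounds to 0.29
d₂ = d₁ − σ√T = 0.2874 − 0.2400 = 0.0474 which rounds to 0.05
exp(−rT) = exp(−0.035·1) = 0.9656
C = 388·N(0.29) − 386·0.9656·N(0.05) = 388·0.6141 − 386·0.9656·0.5199 = 238.2708 − 193.7780 = 44.4928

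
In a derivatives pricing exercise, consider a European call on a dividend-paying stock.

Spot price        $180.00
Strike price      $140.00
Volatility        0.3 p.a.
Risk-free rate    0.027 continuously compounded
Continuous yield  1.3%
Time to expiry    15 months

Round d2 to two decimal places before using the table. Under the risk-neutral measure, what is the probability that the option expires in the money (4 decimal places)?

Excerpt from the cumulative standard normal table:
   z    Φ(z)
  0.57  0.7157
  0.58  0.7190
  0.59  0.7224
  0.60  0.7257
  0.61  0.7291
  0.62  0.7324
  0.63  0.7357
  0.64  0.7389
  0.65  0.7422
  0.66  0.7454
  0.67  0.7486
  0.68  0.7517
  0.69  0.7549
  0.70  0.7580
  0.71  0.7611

σ√T = 0.3·√1.25 = 0.3354
d₁ = [ln(180/140) + (0.027 − 0.013 + ½·0.3²)·1.25] / (σ√T) = (0.2513 + 0.0737) / 0.3354 = 0.9692 → 0.97
d₂ = 0.9692 − 0.3354 = 0.6337 → 0.63
Risk-neutral Pr[S_T > K] = N(d₂) = N(0.63) = 0.7357

0.7357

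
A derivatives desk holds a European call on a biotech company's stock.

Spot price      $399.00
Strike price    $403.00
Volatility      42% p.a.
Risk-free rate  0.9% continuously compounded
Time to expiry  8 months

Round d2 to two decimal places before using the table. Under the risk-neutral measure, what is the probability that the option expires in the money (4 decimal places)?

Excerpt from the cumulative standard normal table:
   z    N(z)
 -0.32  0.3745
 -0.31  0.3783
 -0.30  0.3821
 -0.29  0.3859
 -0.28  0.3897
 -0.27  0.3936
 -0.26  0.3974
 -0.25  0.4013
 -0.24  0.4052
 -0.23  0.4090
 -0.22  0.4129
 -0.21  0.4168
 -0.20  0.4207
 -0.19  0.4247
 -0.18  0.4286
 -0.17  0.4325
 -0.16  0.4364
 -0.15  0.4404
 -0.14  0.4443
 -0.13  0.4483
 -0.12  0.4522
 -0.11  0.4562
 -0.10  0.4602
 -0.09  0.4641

0.4286

σ√T = 0.42 × 0.8165 = 0.3429
d₁ = [ln(399/403) + (0.009 + 0.42²/2)·0.6667] / 0.3429 = [-0.0100 + 0.0648] / 0.3429 = 0.1599 which rounds to 0.16
d₂ = d₁ − σ√T = 0.1599 − 0.3429 = -0.1831 which rounds to -0.18
Pr(exercise) under Q = N(d₂) = 0.4286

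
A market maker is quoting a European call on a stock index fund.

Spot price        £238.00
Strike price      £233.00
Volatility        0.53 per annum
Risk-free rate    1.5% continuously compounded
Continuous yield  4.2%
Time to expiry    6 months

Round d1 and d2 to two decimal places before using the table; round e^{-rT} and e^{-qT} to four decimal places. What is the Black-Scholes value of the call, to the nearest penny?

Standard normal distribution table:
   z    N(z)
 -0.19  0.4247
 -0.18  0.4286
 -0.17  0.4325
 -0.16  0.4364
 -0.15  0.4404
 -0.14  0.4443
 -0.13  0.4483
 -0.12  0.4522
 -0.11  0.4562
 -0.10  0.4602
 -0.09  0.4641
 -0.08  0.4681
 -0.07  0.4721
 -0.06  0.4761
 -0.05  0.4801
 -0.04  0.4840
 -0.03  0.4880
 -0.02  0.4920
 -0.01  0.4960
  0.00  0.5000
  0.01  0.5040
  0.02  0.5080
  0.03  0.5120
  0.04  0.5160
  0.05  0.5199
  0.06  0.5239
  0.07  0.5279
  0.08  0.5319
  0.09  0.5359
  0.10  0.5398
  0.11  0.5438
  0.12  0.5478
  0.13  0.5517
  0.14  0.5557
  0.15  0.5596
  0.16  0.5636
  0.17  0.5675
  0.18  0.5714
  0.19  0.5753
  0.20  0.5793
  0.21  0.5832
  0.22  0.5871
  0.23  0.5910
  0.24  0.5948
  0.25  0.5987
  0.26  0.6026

£35.90

σ√T = 0.53 × 0.7071 = 0.3748
ln(S/K) + (r − q + σ²/2)T = ln(238/233) + (0.015 − 0.042 + 0.53²/2)·0.5 = 0.0212 + 0.0567 = 0.0780
d₁ = 0.0780 / 0.3748 = 0.2080 ⇒ 0.21
d₂ = d₁ − σ√T = 0.2080 − 0.3748 = -0.1668 ⇒ -0.17
e^(−qT) = e^(−0.042·0.5) = 0.9792;  e^(−rT) = e^(−0.015·0.5) = 0.9925
N(d₁) = N(0.21) = 0.5832;  N(d₂) = N(-0.17) = 0.4325
C = 238·0.9792·0.5832 − 233·0.9925·0.4325 = 135.9145 − 100.0167 = 35.8978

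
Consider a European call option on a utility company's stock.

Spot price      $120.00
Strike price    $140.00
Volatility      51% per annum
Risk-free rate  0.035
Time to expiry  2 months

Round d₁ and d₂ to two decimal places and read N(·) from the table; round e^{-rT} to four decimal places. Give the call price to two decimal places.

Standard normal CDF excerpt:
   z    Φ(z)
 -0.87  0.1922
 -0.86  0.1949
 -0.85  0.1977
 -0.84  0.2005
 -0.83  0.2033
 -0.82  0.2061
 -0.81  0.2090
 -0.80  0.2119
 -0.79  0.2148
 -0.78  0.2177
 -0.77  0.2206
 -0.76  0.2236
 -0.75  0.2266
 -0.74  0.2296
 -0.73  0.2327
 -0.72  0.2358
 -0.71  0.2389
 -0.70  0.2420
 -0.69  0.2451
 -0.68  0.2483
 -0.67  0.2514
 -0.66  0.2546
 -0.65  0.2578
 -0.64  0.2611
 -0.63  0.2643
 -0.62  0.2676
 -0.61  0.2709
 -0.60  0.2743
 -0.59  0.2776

σ√T = 0.51·√0.1667 = 0.2082
ln(S/K) + (r + σ²/2)T = ln(120/140) + (0.035 + 0.51²/2)·0.1667 = -0.1542 + 0.0275 = -0.1266
d₁ = -0.1266 / 0.2082 = -0.6083 → -0.61
d₂ = d₁ − σ√T = -0.6083 − 0.2082 = -0.8165 → -0.82
exp(−rT) = exp(−0.035·0.1667) = 0.9942
N(d₁) = N(-0.61) = 0.2709;  N(d₂) = N(-0.82) = 0.2061
C = 120·0.2709 − 140·0.9942·0.2061 = 32.5080 − 28.6866 = 3.8214

$3.82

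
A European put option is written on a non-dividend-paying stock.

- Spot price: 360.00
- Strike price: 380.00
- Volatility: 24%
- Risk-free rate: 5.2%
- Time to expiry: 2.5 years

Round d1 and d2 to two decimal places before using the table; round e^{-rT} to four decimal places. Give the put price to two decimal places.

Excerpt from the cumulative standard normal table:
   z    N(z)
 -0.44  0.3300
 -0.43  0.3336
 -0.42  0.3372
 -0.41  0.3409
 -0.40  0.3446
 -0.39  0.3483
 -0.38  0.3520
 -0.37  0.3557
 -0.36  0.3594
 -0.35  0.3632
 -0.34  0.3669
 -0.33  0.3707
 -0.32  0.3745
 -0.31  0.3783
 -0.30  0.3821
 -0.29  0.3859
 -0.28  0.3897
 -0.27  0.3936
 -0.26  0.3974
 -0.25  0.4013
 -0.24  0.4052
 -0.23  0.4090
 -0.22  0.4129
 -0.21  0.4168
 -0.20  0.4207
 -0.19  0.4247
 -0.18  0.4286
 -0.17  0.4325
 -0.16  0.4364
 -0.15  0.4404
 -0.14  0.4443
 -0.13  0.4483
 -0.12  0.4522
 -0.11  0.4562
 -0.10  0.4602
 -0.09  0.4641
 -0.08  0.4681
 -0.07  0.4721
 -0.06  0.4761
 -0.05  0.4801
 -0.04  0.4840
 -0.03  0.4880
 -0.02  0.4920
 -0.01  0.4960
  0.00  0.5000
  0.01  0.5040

40.12

σ√T = 0.24·√2.5 = 0.3795
d₁ = [ln(360/380) + (0.052 + 0.24²/2)·2.5] / 0.3795 = [-0.0541 + 0.2020] / 0.3795 = 0.3898 ⇒ 0.39
d₂ = d₁ − σ√T = 0.3898 − 0.3795 = 0.0104 ⇒ 0.01
exp(−rT) = exp(−0.052·2.5) = 0.8781
N(−d₂) = N(-0.01) = 0.4960;  N(−d₁) = N(-0.39) = 0.3483
P = 380·0.8781·0.4960 − 360·0.3483 = 165.5043 − 125.3880 = 40.1163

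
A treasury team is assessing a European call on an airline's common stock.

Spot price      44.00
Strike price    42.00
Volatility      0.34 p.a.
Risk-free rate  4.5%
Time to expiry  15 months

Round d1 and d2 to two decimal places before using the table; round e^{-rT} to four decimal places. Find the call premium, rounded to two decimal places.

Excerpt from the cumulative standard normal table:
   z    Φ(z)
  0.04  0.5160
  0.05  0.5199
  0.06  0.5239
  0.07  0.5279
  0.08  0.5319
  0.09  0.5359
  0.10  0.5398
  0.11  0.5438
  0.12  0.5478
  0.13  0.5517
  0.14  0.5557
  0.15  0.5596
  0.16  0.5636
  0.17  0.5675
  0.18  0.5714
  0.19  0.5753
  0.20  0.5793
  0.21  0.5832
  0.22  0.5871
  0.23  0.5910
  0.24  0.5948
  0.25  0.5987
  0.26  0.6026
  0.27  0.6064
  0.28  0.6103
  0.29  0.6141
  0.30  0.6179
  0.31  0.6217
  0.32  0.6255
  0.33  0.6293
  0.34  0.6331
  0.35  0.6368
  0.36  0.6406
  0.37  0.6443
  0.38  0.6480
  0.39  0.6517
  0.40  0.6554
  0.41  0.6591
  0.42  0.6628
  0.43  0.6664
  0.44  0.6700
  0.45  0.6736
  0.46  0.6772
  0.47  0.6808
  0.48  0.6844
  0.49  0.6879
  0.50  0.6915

σ√T = 0.34·√1.25 = 0.3801
d₁ = [ln(44/42) + (0.045 + 0.34²/2)·1.25] / 0.3801 = [0.0465 + 0.1285] / 0.3801 = 0.4604 → 0.46
d₂ = d₁ − σ√T = 0.4604 − 0.3801 = 0.0803 → 0.08
exp(−rT) = exp(−0.045·1.25) = 0.9453
N(d₁) = N(0.46) = 0.6772;  N(d₂) = N(0.08) = 0.5319
C = 44·0.6772 − 42·0.9453·0.5319 = 29.7968 − 21.1178 = 8.6790

8.68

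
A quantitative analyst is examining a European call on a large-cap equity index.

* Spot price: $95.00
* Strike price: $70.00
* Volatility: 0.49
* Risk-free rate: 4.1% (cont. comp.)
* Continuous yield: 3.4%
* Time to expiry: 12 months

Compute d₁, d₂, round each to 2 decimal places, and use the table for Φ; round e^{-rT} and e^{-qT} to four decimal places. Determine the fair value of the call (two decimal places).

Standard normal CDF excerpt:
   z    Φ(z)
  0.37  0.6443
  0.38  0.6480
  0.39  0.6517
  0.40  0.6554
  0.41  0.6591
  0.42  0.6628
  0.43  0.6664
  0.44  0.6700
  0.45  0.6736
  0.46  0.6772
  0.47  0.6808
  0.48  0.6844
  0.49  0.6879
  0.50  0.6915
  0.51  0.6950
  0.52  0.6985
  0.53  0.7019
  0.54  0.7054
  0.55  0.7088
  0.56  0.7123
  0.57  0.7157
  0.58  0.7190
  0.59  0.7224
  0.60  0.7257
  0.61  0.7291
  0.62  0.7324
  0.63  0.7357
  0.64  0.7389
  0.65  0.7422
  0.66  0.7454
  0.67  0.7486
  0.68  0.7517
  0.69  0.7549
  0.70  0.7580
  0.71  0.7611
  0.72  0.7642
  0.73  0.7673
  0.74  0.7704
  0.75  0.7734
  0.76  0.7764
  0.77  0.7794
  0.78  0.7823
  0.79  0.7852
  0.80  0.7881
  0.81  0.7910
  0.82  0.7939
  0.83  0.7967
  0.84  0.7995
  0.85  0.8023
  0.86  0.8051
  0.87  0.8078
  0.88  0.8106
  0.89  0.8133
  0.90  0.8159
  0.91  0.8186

$30.65

T = 1;  σ√T = 0.4900
ln(S/K) + (r − q + σ²/2)T = ln(95/70) + (0.041 − 0.034 + 0.49²/2)·1 = 0.3054 + 0.1270 = 0.4324
d₁ = 0.4324 / 0.4900 = 0.8825 → 0.88
d₂ = d₁ − σ√T = 0.8825 − 0.4900 = 0.3925 → 0.39
e^(−qT) = e^(−0.034·1) = 0.9666;  e^(−rT) = e^(−0.041·1) = 0.9598
N(d₁) = N(0.88) = 0.8106;  N(d₂) = N(0.39) = 0.6517
C = 95·0.9666·0.8106 − 70·0.9598·0.6517 = 74.4350 − 43.7851 = 30.6499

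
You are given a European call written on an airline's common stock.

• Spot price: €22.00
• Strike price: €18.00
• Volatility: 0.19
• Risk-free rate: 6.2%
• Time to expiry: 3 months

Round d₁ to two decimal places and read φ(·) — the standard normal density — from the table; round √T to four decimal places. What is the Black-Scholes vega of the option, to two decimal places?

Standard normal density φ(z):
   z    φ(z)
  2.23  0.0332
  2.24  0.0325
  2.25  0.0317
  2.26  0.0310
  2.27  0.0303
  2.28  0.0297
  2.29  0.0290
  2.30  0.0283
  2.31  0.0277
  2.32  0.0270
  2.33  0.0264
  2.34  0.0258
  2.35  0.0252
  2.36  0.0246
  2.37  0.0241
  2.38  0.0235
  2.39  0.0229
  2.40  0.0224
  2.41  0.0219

σ√T = 0.19·√0.25 = 0.0950
ln(S/K) + (r + σ²/2)T = ln(22/18) + (0.062 + 0.19²/2)·0.25 = 0.2007 + 0.0200 = 0.2207
d₁ = 0.2207 / 0.0950 = 2.3230 which rounds to 2.32
√T = √0.25 = 0.5000
φ(d₁) = φ(2.32) = 0.0270
vega = S·φ(d₁)·√T = 22·0.0270·0.5000 = 0.2970

0.30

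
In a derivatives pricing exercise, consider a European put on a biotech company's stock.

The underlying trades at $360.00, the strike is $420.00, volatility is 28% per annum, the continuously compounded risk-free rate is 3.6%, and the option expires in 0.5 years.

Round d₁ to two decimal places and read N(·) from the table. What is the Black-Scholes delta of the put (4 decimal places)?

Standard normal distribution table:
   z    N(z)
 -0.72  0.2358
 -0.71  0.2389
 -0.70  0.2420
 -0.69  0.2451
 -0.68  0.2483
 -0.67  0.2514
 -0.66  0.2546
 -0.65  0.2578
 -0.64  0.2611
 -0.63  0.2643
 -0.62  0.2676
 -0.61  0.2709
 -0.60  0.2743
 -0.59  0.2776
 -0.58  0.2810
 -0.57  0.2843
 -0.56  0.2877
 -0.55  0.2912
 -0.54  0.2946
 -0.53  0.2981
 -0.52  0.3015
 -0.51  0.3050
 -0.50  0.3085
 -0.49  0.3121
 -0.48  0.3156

-0.7224

σ√T = 0.28 × 0.7071 = 0.1980
d₁ = [ln(360/420) + (0.036 + 0.28²/2)·0.5] / 0.1980 = [-0.1542 + 0.0376] / 0.1980 = -0.5887 → -0.59
N(d₁) = N(-0.59) = 0.2776
Δ_put = N(d₁) − 1 = 0.2776 − 1 = -0.7224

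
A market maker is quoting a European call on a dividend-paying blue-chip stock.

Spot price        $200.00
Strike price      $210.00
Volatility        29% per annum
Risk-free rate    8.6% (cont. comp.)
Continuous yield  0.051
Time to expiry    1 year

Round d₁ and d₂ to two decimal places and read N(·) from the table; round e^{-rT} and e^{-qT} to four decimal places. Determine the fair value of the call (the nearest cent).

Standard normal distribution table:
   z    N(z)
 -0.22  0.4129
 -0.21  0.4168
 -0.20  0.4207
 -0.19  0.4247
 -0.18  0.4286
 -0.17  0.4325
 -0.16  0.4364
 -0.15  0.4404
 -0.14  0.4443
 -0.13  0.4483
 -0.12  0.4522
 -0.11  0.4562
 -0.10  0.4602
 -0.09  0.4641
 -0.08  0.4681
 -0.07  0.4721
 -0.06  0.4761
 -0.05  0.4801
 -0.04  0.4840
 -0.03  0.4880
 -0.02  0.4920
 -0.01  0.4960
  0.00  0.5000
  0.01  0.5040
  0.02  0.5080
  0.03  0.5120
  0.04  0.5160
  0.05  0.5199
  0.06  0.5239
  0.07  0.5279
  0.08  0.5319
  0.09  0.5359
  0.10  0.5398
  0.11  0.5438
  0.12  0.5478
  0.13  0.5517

$20.76

σ√T = 0.29·√1 = 0.2900
d₁ = [ln(200/210) + (0.086 − 0.051 + 0.29²/2)·1] / 0.2900 = [-0.0488 + 0.0770] / 0.2900 = 0.0974 ≈ 0.10
d₂ = d₁ − σ√T = 0.0974 − 0.2900 = -0.1926 ≈ -0.19
exp(−qT) = exp(−0.051·1) = 0.9503;  exp(−rT) = exp(−0.086·1) = 0.9176
N(d₁) = N(0.10) = 0.5398;  N(d₂) = N(-0.19) = 0.4247
C = 200·0.9503·0.5398 − 210·0.9176·0.4247 = 102.5944 − 81.8380 = 20.7564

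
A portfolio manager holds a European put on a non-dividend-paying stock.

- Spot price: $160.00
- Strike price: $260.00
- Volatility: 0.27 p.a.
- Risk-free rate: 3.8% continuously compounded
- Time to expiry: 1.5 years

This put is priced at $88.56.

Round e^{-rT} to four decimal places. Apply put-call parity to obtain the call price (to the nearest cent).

$2.96

e^(−rT) = e^(−0.038·1.5) = 0.9446
Put-call parity: C − P = S − K·e^(−rT) = 160 − 260·0.9446 = 160 − 245.5960 = -85.5960
C = P + (C − P) = 88.56 + (-85.5960) = 2.9640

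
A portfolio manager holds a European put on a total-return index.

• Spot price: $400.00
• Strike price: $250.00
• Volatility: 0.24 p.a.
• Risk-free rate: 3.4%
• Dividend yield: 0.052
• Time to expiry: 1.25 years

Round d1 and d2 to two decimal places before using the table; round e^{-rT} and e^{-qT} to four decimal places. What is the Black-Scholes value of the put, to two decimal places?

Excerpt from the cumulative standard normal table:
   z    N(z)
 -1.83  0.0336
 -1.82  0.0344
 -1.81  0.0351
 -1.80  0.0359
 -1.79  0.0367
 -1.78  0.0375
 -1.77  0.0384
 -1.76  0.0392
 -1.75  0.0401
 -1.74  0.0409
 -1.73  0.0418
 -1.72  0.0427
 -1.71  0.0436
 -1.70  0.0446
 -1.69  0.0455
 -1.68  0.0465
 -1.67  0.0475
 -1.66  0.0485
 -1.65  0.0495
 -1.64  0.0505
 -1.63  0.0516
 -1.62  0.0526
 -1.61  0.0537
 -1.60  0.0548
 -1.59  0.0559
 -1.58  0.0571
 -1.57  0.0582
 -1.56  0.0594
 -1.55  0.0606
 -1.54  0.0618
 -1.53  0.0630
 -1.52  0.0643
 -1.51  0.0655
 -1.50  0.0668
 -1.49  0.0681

σ√T = 0.24 × 1.1180 = 0.2683
d₁ = [ln(400/250) + (0.034 − 0.052 + ½·0.24²)·1.25] / (σ√T) = (0.4700 + 0.0135) / 0.2683 = 1.8019 → 1.80
d₂ = 1.8019 − 0.2683 = 1.5336 → 1.53
e^(−qT) = e^(−0.052·1.25) = 0.9371;  e^(−rT) = e^(−0.034·1.25) = 0.9584
N(−d₂) = N(-1.53) = 0.0630;  N(−d₁) = N(-1.80) = 0.0359
P = 250·0.9584·0.0630 − 400·0.9371·0.0359 = 15.0948 − 13.4568 = 1.6380

$1.64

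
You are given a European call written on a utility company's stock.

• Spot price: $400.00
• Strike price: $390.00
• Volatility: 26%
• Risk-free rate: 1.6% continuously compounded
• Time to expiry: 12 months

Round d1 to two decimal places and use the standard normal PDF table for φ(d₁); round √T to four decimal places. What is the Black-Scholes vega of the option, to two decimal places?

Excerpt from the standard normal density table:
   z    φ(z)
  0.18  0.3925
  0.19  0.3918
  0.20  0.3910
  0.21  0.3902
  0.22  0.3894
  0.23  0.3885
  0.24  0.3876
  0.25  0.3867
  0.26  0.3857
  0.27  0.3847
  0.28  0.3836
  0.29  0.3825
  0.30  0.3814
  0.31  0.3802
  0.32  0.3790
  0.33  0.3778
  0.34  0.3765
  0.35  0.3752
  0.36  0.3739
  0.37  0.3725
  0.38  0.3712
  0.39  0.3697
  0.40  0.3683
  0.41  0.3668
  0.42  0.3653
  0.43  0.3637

T = 1;  σ√T = 0.2600
d₁ = [ln(400/390) + (0.016 + ½·0.26²)·1] / (σ√T) = (0.0253 + 0.0498) / 0.2600 = 0.2889 → 0.29
√T = √1 = 1.0000
φ(d₁) = φ(0.29) = 0.3825
vega = S·φ(d₁)·√T = 400·0.3825·1.0000 = 153.0000

153.00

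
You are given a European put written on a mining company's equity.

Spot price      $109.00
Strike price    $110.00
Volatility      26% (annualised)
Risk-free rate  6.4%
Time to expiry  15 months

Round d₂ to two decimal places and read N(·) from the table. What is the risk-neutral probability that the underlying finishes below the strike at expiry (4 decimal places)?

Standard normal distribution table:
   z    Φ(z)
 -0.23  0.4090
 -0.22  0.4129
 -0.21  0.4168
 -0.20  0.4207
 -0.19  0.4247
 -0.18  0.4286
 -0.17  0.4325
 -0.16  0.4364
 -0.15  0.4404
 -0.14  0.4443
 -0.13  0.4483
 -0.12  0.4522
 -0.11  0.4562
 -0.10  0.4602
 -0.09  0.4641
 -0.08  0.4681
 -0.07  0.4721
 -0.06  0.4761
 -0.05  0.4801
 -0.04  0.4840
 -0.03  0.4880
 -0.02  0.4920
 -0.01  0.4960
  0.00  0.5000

T = 1.25;  σ√T = 0.2907
d₁ = [ln(109/110) + (0.064 + 0.26²/2)·1.25] / 0.2907 = [-0.0091 + 0.1222] / 0.2907 = 0.3891 which rounds to 0.39
d₂ = d₁ − σ√T = 0.3891 − 0.2907 = 0.0984 which rounds to 0.10
Pr(exercise) under Q = N(−d₂) = N(-0.10) = 0.4602

0.4602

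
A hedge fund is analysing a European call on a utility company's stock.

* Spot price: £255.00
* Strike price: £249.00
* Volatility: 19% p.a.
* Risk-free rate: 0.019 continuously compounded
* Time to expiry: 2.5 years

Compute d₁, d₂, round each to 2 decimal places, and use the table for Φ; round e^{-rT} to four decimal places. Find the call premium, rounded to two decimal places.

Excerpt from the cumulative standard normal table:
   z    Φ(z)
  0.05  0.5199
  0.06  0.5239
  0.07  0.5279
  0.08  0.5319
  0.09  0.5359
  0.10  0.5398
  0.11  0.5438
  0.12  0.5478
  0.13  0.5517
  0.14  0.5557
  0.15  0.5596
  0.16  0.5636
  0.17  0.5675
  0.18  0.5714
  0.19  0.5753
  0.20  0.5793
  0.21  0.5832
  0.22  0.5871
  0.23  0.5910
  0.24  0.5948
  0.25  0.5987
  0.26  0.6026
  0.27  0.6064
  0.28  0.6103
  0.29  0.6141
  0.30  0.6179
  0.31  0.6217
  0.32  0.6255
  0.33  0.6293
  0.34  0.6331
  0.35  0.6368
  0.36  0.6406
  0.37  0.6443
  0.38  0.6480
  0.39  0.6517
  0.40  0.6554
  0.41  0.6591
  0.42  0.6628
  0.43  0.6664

σ√T = 0.19·√2.5 = 0.3004
ln(S/K) + (r + σ²/2)T = ln(255/249) + (0.019 + 0.19²/2)·2.5 = 0.0238 + 0.0926 = 0.1164
d₁ = 0.1164 / 0.3004 = 0.3876 ≈ 0.39
d₂ = d₁ − σ√T = 0.3876 − 0.3004 = 0.0872 ≈ 0.09
e^(−rT) = e^(−0.019·2.5) = 0.9536
N(d₁) = N(0.39) = 0.6517;  N(d₂) = N(0.09) = 0.5359
C = 255·0.6517 − 249·0.9536·0.5359 = 166.1835 − 127.2475 = 38.9360

£38.94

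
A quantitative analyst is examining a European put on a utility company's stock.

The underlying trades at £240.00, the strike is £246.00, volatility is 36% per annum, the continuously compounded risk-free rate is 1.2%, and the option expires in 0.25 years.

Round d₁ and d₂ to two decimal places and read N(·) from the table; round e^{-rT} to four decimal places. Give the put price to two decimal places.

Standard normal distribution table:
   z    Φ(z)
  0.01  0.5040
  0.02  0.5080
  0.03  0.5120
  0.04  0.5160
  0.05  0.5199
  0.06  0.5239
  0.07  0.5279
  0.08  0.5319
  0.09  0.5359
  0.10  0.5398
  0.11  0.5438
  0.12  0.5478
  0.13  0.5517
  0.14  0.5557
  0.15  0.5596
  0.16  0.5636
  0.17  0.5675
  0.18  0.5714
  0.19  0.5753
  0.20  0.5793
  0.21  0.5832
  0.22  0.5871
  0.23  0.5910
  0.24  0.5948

£20.16

σ√T = 0.36·√0.25 = 0.1800
d₁ = [ln(240/246) + (0.012 + 0.36²/2)·0.25] / 0.1800 = [-0.0247 + 0.0192] / 0.1800 = -0.0305 → -0.03
d₂ = d₁ − σ√T = -0.0305 − 0.1800 = -0.2105 → -0.21
exp(−rT) = exp(−0.012·0.25) = 0.9970
N(−d₂) = N(0.21) = 0.5832;  N(−d₁) = N(0.03) = 0.5120
P = 246·0.9970·0.5832 − 240·0.5120 = 143.0368 − 122.8800 = 20.1568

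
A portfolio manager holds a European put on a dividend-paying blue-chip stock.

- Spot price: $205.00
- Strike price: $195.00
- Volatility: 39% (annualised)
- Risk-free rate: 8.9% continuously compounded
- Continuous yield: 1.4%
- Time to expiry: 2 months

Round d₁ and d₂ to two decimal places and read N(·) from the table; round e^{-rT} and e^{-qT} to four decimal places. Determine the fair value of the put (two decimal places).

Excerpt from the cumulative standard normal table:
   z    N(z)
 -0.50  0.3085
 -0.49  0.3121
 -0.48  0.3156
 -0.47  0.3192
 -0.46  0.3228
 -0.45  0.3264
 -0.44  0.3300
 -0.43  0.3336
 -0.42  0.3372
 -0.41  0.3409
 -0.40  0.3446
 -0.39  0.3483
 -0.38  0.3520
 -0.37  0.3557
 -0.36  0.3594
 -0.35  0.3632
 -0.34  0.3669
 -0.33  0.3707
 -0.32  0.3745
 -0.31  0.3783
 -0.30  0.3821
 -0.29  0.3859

σ√T = 0.39 × 0.4082 = 0.1592
ln(S/K) + (r − q + σ²/2)T = ln(205/195) + (0.089 − 0.014 + 0.39²/2)·0.1667 = 0.0500 + 0.0252 = 0.0752
d₁ = 0.0752 / 0.1592 = 0.4722 ⇒ 0.47
d₂ = d₁ − σ√T = 0.4722 − 0.1592 = 0.3130 ⇒ 0.31
exp(−qT) = exp(−0.014·0.1667) = 0.9977;  exp(−rT) = exp(−0.089·0.1667) = 0.9853
N(−d₂) = N(-0.31) = 0.3783;  N(−d₁) = N(-0.47) = 0.3192
P = 195·0.9853·0.3783 − 205·0.9977·0.3192 = 72.6841 − 65.2855 = 7.3986

$7.40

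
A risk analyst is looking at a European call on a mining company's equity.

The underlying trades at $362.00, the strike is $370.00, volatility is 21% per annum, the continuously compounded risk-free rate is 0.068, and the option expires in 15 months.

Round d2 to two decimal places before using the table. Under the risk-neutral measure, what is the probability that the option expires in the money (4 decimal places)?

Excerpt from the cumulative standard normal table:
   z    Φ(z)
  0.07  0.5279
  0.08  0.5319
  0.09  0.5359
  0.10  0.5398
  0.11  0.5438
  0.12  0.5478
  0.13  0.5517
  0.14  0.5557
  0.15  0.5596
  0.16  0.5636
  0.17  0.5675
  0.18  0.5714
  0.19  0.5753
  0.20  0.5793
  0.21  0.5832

T = 1.25;  σ√T = 0.2348
ln(S/K) + (r + σ²/2)T = ln(362/370) + (0.068 + 0.21²/2)·1.25 = -0.0219 + 0.1126 = 0.0907
d₁ = 0.0907 / 0.2348 = 0.3863 which rounds to 0.39
d₂ = d₁ − σ√T = 0.3863 − 0.2348 = 0.1515 which rounds to 0.15
Risk-neutral Pr[S_T > K] = N(d₂) = N(0.15) = 0.5596

0.5596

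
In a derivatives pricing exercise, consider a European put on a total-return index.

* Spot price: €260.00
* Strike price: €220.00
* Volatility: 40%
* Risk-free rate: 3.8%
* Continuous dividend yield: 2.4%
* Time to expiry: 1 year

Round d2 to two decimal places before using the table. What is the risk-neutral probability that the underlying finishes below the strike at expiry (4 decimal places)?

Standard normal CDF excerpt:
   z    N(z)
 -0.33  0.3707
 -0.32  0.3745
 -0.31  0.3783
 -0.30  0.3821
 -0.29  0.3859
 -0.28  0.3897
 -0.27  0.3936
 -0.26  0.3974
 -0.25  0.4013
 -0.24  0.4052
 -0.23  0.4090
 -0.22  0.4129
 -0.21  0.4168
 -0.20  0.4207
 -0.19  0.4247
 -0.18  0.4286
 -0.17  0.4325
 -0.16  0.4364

T = 1;  σ√T = 0.4000
d₁ = [ln(260/220) + (0.038 − 0.024 + ½·0.4²)·1] / (σ√T) = (0.1671 + 0.0940) / 0.4000 = 0.6526 which rounds to 0.65
d₂ = 0.6526 − 0.4000 = 0.2526 which rounds to 0.25
Risk-neutral Pr[S_T < K] = N(−d₂) = N(-0.25) = 0.4013

0.4013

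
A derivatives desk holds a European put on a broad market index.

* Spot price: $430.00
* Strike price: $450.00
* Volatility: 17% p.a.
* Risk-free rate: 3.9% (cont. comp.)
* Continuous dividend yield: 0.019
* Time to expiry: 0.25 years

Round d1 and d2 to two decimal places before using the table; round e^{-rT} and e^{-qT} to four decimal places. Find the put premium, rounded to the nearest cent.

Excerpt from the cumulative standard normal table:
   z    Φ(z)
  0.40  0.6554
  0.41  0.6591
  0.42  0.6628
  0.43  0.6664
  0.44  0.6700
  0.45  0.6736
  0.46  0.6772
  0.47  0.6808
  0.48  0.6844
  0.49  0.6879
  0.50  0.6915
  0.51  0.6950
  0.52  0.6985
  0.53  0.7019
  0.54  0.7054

$26.07

σ√T = 0.17 × 0.5000 = 0.0850
d₁ = [ln(430/450) + (0.039 − 0.019 + 0.17²/2)·0.25] / 0.0850 = [-0.0455 + 0.0086] / 0.0850 = -0.4335 which rounds to -0.43
d₂ = d₁ − σ√T = -0.4335 − 0.0850 = -0.5185 which rounds to -0.52
exp(−qT) = exp(−0.019·0.25) = 0.9953;  exp(−rT) = exp(−0.039·0.25) = 0.9903
N(−d₂) = N(0.52) = 0.6985;  N(−d₁) = N(0.43) = 0.6664
P = 450·0.9903·0.6985 − 430·0.9953·0.6664 = 311.2760 − 285.2052 = 26.0708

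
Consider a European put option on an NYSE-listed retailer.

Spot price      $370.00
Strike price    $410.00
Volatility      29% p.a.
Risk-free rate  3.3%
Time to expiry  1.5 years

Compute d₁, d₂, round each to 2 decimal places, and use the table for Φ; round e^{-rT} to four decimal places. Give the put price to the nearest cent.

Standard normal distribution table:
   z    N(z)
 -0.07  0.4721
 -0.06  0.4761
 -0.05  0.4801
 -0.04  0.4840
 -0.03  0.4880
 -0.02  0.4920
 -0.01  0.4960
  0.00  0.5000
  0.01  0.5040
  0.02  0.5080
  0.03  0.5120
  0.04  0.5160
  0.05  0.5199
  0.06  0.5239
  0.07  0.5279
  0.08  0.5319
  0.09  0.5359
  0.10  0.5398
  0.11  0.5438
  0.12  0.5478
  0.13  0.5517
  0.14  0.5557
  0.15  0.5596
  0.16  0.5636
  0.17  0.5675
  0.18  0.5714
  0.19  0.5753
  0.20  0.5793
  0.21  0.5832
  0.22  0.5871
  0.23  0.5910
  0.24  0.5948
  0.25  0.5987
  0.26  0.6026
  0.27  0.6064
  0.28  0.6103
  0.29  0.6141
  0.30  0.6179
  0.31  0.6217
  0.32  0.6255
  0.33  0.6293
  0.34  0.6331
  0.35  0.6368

σ√T = 0.29·√1.5 = 0.3552
d₁ = [ln(370/410) + (0.033 + 0.29²/2)·1.5] / 0.3552 = [-0.1027 + 0.1126] / 0.3552 = 0.0279 ⇒ 0.03
d₂ = d₁ − σ√T = 0.0279 − 0.3552 = -0.3272 ⇒ -0.33
e^(−rT) = e^(−0.033·1.5) = 0.9517
P = 410·0.9517·N(0.33) − 370·N(-0.03) = 410·0.9517·0.6293 − 370·0.4880 = 245.5510 − 180.5600 = 64.9910

$64.99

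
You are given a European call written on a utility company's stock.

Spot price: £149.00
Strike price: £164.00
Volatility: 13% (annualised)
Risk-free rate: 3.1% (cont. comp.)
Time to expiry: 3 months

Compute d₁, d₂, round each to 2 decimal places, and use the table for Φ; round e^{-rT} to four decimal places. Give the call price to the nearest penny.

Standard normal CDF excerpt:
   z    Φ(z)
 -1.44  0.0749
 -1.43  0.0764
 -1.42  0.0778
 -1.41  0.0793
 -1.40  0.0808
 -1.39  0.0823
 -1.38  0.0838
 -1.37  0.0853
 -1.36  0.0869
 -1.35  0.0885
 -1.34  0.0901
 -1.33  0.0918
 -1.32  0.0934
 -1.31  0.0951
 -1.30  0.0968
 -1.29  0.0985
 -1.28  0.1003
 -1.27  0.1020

£0.52

T = 0.25;  σ√T = 0.0650
d₁ = [ln(149/164) + (0.031 + ½·0.13²)·0.25] / (σ√T) = (-0.0959 + 0.0099) / 0.0650 = -1.3240 → -1.32
d₂ = -1.3240 − 0.0650 = -1.3890 → -1.39
exp(−rT) = exp(−0.031·0.25) = 0.9923
N(d₁) = N(-1.32) = 0.0934;  N(d₂) = N(-1.39) = 0.0823
C = 149·0.0934 − 164·0.9923·0.0823 = 13.9166 − 13.3933 = 0.5233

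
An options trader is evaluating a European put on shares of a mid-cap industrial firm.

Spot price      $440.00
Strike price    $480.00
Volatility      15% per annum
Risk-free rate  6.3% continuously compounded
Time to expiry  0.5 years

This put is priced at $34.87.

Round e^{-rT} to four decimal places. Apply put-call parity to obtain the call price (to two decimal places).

$9.75

exp(−rT) = exp(−0.063·0.5) = 0.9690
Put-call parity: C − P = S − K·e^(−rT) = 440 − 480·0.9690 = 440 − 465.1200 = -25.1200
C = P + (C − P) = 34.87 + (-25.1200) = 9.7500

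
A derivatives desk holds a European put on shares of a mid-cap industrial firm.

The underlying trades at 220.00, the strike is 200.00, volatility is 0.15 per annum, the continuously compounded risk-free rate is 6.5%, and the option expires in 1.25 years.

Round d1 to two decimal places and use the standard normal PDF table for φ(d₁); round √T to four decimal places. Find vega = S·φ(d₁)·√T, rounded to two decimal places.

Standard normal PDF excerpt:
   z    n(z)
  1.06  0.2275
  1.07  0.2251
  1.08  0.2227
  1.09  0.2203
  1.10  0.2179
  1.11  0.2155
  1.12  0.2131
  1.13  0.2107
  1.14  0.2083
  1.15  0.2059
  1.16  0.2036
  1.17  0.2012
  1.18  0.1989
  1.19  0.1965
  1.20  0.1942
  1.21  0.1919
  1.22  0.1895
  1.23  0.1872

51.23

σ√T = 0.15·√1.25 = 0.1677
d₁ = [ln(220/200) + (0.065 + ½·0.15²)·1.25] / (σ√T) = (0.0953 + 0.0953) / 0.1677 = 1.1367 ⇒ 1.14
√T = √1.25 = 1.1180
φ(d₁) = φ(1.14) = 0.2083
vega = S·φ(d₁)·√T = 220·0.2083·1.1180 = 51.2335
(Vega is the same for a European call and put with the same parameters.)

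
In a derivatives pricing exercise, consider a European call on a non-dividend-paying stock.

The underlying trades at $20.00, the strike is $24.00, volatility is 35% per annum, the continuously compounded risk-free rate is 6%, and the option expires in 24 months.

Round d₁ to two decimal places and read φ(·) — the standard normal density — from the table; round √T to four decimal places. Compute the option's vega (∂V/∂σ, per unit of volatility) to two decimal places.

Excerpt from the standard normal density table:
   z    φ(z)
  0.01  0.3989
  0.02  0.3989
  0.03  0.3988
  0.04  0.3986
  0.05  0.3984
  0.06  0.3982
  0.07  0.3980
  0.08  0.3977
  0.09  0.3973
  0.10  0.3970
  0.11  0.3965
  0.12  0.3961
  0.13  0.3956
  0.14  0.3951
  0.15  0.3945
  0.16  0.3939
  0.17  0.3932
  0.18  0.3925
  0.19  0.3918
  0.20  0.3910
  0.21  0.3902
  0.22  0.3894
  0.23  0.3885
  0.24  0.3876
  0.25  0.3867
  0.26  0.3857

σ√T = 0.35 × 1.4142 = 0.4950
d₁ = [ln(20/24) + (0.06 + 0.35²/2)·2] / 0.4950 = [-0.1823 + 0.2425] / 0.4950 = 0.1216 ⇒ 0.12
√T = √2 = 1.4142
φ(d₁) = φ(0.12) = 0.3961
vega = S·φ(d₁)·√T = 20·0.3961·1.4142 = 11.2033
(The put has the same vega.)

11.20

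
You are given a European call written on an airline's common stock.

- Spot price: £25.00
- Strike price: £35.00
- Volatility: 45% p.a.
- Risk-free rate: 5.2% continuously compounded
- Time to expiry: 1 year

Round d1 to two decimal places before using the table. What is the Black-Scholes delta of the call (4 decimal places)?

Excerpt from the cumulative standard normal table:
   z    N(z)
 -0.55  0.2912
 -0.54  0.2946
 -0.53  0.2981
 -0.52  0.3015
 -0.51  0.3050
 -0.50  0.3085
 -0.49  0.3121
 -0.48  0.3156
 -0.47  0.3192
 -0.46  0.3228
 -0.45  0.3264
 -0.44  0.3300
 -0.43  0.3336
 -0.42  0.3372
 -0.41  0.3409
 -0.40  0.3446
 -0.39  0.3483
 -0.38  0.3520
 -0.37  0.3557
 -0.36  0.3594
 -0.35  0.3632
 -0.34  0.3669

σ√T = 0.45 × 1.0000 = 0.4500
d₁ = [ln(25/35) + (0.052 + 0.45²/2)·1] / 0.4500 = [-0.3365 + 0.1532] / 0.4500 = -0.4072 → -0.41
N(d₁) = N(-0.41) = 0.3409
Δ_call = N(d₁) = 0.3409

0.3409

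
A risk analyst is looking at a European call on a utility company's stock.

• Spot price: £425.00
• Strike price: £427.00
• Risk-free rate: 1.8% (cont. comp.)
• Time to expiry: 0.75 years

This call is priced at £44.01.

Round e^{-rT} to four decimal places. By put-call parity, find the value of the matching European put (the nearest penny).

£40.29

exp(−rT) = exp(−0.018·0.75) = 0.9866
Put-call parity: C − P = S − K·e^(−rT) = 425 − 427·0.9866 = 425 − 421.2782 = 3.7218
P = C − (C − P) = 44.01 − (3.7218) = 40.2882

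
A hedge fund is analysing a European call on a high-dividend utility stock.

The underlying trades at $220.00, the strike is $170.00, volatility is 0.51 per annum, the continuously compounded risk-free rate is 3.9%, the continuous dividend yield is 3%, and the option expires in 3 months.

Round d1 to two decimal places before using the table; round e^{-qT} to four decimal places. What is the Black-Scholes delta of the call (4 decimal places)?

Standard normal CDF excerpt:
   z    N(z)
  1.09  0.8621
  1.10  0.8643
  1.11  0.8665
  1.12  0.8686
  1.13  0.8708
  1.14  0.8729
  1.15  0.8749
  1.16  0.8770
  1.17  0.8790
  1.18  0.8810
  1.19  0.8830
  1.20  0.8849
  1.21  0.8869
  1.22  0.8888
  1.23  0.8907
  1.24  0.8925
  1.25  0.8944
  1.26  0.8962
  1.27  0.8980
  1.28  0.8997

σ√T = 0.51 × 0.5000 = 0.2550
ln(S/K) + (r − q + σ²/2)T = ln(220/170) + (0.039 − 0.03 + 0.51²/2)·0.25 = 0.2578 + 0.0348 = 0.2926
d₁ = 0.2926 / 0.2550 = 1.1474 which rounds to 1.15
N(d₁) = N(1.15) = 0.8749
Δ_call = e^(−qT)·N(d₁) = 0.9925·0.8749 = 0.8683

0.8683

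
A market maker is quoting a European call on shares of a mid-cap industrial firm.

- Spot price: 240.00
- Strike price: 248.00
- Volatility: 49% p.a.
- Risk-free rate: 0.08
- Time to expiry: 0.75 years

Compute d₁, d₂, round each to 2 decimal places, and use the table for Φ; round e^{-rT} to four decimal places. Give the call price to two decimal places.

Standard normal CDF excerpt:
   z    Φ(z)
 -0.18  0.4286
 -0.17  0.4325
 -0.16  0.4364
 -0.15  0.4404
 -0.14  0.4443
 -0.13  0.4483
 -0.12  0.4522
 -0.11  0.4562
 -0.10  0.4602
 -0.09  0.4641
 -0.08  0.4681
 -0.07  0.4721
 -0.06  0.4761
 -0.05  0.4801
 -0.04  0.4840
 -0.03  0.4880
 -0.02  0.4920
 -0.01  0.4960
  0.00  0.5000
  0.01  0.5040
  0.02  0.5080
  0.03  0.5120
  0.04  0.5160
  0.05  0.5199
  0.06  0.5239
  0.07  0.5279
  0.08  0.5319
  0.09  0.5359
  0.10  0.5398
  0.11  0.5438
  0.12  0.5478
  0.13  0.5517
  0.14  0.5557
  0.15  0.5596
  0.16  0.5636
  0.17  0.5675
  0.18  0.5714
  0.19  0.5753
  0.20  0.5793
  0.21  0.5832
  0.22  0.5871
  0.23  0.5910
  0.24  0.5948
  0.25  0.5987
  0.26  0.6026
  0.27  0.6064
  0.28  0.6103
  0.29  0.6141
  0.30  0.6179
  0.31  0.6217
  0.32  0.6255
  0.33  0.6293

σ√T = 0.49·√0.75 = 0.4244
d₁ = [ln(240/248) + (0.08 + ½·0.49²)·0.75] / (σ√T) = (-0.0328 + 0.1500) / 0.4244 = 0.2763 which rounds to 0.28
d₂ = 0.2763 − 0.4244 = -0.1481 which rounds to -0.15
e^(−rT) = e^(−0.08·0.75) = 0.9418
N(d₁) = N(0.28) = 0.6103;  N(d₂) = N(-0.15) = 0.4404
C = 240·0.6103 − 248·0.9418·0.4404 = 146.4720 − 102.8626 = 43.6094

43.61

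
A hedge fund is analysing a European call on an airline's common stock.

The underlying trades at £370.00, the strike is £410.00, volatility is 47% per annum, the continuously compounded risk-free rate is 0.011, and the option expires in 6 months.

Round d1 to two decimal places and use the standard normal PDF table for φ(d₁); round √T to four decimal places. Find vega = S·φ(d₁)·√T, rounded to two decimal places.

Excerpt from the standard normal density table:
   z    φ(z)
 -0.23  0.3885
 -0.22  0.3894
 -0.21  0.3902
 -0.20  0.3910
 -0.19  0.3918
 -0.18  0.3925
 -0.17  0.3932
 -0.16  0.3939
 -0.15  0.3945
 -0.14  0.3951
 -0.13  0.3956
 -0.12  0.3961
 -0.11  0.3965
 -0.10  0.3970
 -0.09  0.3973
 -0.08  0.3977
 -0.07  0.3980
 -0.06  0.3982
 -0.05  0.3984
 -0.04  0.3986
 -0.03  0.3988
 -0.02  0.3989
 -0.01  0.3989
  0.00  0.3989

103.50

σ√T = 0.47 × 0.7071 = 0.3323
d₁ = [ln(370/410) + (0.011 + ½·0.47²)·0.5] / (σ√T) = (-0.1027 + 0.0607) / 0.3323 = -0.1262 → -0.13
√T = √0.5 = 0.7071
φ(d₁) = φ(-0.13) = 0.3956
vega = S·φ(d₁)·√T = 370·0.3956·0.7071 = 103.4996
(The put has the same vega.)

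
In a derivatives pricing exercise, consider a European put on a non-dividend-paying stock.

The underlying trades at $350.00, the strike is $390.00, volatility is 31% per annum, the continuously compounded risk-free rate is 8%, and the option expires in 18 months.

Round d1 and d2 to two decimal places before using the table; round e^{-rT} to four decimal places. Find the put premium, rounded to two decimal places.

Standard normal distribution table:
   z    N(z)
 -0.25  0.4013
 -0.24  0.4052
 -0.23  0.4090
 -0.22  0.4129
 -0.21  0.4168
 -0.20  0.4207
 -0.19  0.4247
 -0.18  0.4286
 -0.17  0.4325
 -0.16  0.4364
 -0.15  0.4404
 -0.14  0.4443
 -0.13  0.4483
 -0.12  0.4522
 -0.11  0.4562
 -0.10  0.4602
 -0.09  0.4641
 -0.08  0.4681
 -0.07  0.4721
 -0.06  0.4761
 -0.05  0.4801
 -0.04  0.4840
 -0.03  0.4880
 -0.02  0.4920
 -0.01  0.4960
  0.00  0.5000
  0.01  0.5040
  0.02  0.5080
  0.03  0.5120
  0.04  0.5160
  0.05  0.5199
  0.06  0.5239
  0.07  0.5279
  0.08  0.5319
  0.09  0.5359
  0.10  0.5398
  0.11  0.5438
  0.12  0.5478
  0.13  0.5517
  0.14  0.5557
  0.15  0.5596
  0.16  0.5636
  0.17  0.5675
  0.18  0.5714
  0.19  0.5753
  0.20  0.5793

$50.43

σ√T = 0.31·√1.5 = 0.3797
d₁ = [ln(350/390) + (0.08 + 0.31²/2)·1.5] / 0.3797 = [-0.1082 + 0.1921] / 0.3797 = 0.2209 ≈ 0.22
d₂ = d₁ − σ√T = 0.2209 − 0.3797 = -0.1588 ≈ -0.16
exp(−rT) = exp(−0.08·1.5) = 0.8869
N(−d₂) = N(0.16) = 0.5636;  N(−d₁) = N(-0.22) = 0.4129
P = 390·0.8869·0.5636 − 350·0.4129 = 194.9442 − 144.5150 = 50.4292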